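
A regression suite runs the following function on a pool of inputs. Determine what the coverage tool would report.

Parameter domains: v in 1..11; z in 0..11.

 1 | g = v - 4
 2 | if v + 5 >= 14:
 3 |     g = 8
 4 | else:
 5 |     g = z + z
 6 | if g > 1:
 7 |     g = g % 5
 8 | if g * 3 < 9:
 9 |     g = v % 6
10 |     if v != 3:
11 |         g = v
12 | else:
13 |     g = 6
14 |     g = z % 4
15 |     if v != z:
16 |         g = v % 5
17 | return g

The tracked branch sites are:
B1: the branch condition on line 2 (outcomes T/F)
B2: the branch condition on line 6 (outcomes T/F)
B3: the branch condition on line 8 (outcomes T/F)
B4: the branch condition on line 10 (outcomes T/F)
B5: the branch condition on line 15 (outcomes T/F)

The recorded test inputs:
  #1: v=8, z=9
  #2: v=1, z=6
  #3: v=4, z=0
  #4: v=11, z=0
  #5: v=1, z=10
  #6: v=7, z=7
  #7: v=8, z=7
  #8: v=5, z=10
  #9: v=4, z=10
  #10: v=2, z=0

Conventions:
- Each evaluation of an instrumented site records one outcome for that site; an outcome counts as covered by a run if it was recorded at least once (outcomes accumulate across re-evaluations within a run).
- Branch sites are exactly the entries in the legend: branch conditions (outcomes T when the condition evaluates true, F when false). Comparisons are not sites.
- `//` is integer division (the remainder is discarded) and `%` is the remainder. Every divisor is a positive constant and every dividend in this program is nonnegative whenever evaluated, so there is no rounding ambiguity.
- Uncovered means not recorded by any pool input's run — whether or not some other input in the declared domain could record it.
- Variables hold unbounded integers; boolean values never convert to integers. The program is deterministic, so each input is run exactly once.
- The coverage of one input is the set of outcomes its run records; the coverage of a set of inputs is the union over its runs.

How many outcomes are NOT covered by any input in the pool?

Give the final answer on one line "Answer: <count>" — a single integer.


input #1, v=8, z=9: events B1->F, B2->T, B3->F, B5->T; outcomes B1=F, B2=T, B3=F, B5=T
input #2, v=1, z=6: events B1->F, B2->T, B3->T, B4->T; outcomes B1=F, B2=T, B3=T, B4=T
input #3, v=4, z=0: events B1->F, B2->F, B3->T, B4->T; outcomes B1=F, B2=F, B3=T, B4=T
input #4, v=11, z=0: events B1->T, B2->T, B3->F, B5->T; outcomes B1=T, B2=T, B3=F, B5=T
input #5, v=1, z=10: events B1->F, B2->T, B3->T, B4->T; outcomes B1=F, B2=T, B3=T, B4=T
input #6, v=7, z=7: events B1->F, B2->T, B3->F, B5->F; outcomes B1=F, B2=T, B3=F, B5=F
input #7, v=8, z=7: events B1->F, B2->T, B3->F, B5->T; outcomes B1=F, B2=T, B3=F, B5=T
input #8, v=5, z=10: events B1->F, B2->T, B3->T, B4->T; outcomes B1=F, B2=T, B3=T, B4=T
input #9, v=4, z=10: events B1->F, B2->T, B3->T, B4->T; outcomes B1=F, B2=T, B3=T, B4=T
input #10, v=2, z=0: events B1->F, B2->F, B3->T, B4->T; outcomes B1=F, B2=F, B3=T, B4=T
union over the pool: B1=T, B1=F, B2=T, B2=F, B3=T, B3=F, B4=T, B5=T, B5=F
uncovered (1 of 10): B4=F
Answer: 1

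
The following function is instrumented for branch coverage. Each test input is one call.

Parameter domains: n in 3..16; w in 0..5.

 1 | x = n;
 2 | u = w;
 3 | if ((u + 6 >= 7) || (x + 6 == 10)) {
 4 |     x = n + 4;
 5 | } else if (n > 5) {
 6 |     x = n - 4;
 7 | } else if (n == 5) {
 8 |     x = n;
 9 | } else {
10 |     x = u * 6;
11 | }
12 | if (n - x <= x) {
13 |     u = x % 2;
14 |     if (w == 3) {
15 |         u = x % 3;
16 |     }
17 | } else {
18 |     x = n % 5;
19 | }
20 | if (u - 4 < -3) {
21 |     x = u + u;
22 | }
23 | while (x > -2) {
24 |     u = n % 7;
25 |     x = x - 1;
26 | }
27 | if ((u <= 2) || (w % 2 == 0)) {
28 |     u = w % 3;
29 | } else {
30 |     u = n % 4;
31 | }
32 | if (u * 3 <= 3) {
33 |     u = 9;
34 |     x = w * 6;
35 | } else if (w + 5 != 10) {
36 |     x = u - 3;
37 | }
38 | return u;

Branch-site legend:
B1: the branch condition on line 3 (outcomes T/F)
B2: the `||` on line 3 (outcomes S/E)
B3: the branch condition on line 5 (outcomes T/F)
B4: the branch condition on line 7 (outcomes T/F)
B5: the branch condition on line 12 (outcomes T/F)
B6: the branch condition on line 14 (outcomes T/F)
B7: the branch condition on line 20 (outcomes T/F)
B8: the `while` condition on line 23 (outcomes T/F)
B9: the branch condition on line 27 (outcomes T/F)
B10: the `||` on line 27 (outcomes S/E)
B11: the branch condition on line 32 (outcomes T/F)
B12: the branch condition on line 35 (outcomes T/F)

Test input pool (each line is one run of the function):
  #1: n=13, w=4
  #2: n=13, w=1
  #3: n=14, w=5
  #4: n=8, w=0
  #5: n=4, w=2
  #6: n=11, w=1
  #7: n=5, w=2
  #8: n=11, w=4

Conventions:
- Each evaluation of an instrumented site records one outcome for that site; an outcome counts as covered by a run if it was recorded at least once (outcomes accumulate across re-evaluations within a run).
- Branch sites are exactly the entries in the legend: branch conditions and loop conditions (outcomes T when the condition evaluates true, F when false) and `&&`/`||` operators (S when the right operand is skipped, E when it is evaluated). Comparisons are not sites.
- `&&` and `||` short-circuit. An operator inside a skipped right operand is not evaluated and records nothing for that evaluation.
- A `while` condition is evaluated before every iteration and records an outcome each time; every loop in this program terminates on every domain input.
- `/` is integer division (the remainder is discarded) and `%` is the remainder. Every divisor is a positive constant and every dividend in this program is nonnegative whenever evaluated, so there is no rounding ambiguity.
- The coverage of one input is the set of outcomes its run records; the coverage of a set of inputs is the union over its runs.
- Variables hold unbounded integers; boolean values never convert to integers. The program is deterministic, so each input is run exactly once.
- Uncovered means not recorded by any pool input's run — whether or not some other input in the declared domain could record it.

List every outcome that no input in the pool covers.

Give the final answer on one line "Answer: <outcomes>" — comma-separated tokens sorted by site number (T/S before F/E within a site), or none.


test 1 (n=13, w=4) fires B2->S, B1->T, B5->T, B6->F, B7->F, B8->T, B8->T, B8->T, B8->T, B8->T, B8->T, B8->T, B8->T, B8->T, ...; hits B1=T, B2=S, B5=T, B6=F, B7=F, B8=T, B8=F, B9=T, B10=E, B11=T
test 2 (n=13, w=1) fires B2->S, B1->T, B5->T, B6->F, B7->F, B8->T, B8->T, B8->T, B8->T, B8->T, B8->T, B8->T, B8->T, B8->T, ...; hits B1=T, B2=S, B5=T, B6=F, B7=F, B8=T, B8=F, B9=F, B10=E, B11=T
test 3 (n=14, w=5) fires B2->S, B1->T, B5->T, B6->F, B7->T, B8->T, B8->T, B8->F, B10->S, B9->T, B11->F, B12->F; hits B1=T, B2=S, B5=T, B6=F, B7=T, B8=T, B8=F, B9=T, B10=S, B11=F, B12=F
test 4 (n=8, w=0) fires B2->E, B1->F, B3->T, B5->T, B6->F, B7->T, B8->T, B8->T, B8->F, B10->S, B9->T, B11->T; hits B1=F, B2=E, B3=T, B5=T, B6=F, B7=T, B8=T, B8=F, B9=T, B10=S, B11=T
test 5 (n=4, w=2) fires B2->S, B1->T, B5->T, B6->F, B7->T, B8->T, B8->T, B8->F, B10->E, B9->T, B11->F, B12->T; hits B1=T, B2=S, B5=T, B6=F, B7=T, B8=T, B8=F, B9=T, B10=E, B11=F, B12=T
test 6 (n=11, w=1) fires B2->S, B1->T, B5->T, B6->F, B7->F, B8->T, B8->T, B8->T, B8->T, B8->T, B8->T, B8->T, B8->T, B8->T, ...; hits B1=T, B2=S, B5=T, B6=F, B7=F, B8=T, B8=F, B9=F, B10=E, B11=F, B12=T
test 7 (n=5, w=2) fires B2->S, B1->T, B5->T, B6->F, B7->F, B8->T, B8->T, B8->T, B8->T, B8->T, B8->T, B8->T, B8->T, B8->T, ...; hits B1=T, B2=S, B5=T, B6=F, B7=F, B8=T, B8=F, B9=T, B10=E, B11=F, B12=T
test 8 (n=11, w=4) fires B2->S, B1->T, B5->T, B6->F, B7->F, B8->T, B8->T, B8->T, B8->T, B8->T, B8->T, B8->T, B8->T, B8->T, ...; hits B1=T, B2=S, B5=T, B6=F, B7=F, B8=T, B8=F, B9=T, B10=E, B11=T
union over the pool: B1=T, B1=F, B2=S, B2=E, B3=T, B5=T, B6=F, B7=T, B7=F, B8=T, B8=F, B9=T, B9=F, B10=S, B10=E, B11=T, B11=F, B12=T, B12=F
uncovered (5 of 24): B3=F, B4=T, B4=F, B5=F, B6=T
Answer: B3=F, B4=T, B4=F, B5=F, B6=T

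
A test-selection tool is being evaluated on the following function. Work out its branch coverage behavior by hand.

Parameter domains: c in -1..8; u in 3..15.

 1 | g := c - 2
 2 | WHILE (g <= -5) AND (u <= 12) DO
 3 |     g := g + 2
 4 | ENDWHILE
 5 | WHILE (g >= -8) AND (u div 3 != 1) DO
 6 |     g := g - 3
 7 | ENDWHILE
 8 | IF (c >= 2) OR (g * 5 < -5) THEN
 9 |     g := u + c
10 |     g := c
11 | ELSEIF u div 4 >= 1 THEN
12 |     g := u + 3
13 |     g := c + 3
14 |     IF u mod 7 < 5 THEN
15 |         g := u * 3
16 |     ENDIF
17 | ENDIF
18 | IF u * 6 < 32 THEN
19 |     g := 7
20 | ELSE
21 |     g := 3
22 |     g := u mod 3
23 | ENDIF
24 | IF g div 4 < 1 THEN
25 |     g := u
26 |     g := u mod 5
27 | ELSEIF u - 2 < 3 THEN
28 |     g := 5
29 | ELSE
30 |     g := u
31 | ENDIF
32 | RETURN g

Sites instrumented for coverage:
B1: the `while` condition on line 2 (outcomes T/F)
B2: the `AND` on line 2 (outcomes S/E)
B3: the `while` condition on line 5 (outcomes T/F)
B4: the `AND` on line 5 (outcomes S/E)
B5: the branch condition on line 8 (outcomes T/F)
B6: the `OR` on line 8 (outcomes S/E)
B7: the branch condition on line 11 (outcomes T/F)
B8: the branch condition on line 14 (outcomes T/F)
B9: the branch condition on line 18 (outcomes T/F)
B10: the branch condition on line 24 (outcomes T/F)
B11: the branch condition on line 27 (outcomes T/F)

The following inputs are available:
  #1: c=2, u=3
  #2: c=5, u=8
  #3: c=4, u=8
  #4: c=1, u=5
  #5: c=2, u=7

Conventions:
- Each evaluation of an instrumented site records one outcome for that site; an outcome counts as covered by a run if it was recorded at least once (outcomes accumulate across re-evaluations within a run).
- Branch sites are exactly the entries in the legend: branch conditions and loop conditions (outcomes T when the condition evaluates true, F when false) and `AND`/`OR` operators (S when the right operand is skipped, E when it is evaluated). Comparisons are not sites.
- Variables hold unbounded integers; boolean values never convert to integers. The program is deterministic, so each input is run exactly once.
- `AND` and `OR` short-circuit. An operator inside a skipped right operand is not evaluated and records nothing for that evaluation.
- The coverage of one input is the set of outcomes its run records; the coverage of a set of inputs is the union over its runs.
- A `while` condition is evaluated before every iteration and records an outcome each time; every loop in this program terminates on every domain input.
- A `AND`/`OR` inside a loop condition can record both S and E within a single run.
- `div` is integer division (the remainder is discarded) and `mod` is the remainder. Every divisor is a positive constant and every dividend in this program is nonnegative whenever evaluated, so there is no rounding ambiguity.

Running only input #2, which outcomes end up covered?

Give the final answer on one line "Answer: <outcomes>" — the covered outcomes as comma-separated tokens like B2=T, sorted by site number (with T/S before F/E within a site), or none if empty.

Simulating input #2 (c=5, u=8) step by step:
  B2->S, B1->F, B4->E, B3->T, B4->E, B3->T, B4->E, B3->T, B4->E, B3->T
  B4->S, B3->F, B6->S, B5->T, B9->F, B10->T
as a set, this run covers: B1=F, B2=S, B3=T, B3=F, B4=S, B4=E, B5=T, B6=S, B9=F, B10=T

Answer: B1=F, B2=S, B3=T, B3=F, B4=S, B4=E, B5=T, B6=S, B9=F, B10=T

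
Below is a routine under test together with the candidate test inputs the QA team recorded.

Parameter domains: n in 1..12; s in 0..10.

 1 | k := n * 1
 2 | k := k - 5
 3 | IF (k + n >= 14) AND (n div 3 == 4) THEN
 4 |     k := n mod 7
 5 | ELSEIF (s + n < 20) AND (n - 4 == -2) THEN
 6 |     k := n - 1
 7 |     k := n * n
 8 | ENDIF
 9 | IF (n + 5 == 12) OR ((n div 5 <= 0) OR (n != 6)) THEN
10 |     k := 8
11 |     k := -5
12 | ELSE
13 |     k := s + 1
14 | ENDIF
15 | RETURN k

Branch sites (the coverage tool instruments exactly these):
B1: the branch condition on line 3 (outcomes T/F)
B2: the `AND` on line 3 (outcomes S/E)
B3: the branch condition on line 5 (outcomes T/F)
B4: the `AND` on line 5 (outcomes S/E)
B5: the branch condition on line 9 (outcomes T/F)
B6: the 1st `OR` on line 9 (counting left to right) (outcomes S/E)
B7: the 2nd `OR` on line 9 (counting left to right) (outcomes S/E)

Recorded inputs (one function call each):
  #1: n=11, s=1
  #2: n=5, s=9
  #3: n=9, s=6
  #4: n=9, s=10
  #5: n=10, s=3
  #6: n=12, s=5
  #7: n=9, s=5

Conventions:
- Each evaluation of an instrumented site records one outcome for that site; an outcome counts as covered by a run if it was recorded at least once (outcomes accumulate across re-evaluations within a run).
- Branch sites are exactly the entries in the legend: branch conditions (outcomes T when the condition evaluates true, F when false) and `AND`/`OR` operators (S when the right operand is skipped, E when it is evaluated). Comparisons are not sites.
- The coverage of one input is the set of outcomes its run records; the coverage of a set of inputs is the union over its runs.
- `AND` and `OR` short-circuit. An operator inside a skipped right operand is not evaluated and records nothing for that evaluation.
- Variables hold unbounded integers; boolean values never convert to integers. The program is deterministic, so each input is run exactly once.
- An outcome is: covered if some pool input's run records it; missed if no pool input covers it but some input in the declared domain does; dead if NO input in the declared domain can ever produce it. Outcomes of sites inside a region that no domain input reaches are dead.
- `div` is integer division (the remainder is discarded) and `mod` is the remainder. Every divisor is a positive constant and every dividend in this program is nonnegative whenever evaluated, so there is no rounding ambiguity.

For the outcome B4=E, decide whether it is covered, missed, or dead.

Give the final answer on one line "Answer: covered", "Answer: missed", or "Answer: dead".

B4=E is recorded by pool input(s) 1, 2, 3, 4, 5, 7 -> covered

Answer: covered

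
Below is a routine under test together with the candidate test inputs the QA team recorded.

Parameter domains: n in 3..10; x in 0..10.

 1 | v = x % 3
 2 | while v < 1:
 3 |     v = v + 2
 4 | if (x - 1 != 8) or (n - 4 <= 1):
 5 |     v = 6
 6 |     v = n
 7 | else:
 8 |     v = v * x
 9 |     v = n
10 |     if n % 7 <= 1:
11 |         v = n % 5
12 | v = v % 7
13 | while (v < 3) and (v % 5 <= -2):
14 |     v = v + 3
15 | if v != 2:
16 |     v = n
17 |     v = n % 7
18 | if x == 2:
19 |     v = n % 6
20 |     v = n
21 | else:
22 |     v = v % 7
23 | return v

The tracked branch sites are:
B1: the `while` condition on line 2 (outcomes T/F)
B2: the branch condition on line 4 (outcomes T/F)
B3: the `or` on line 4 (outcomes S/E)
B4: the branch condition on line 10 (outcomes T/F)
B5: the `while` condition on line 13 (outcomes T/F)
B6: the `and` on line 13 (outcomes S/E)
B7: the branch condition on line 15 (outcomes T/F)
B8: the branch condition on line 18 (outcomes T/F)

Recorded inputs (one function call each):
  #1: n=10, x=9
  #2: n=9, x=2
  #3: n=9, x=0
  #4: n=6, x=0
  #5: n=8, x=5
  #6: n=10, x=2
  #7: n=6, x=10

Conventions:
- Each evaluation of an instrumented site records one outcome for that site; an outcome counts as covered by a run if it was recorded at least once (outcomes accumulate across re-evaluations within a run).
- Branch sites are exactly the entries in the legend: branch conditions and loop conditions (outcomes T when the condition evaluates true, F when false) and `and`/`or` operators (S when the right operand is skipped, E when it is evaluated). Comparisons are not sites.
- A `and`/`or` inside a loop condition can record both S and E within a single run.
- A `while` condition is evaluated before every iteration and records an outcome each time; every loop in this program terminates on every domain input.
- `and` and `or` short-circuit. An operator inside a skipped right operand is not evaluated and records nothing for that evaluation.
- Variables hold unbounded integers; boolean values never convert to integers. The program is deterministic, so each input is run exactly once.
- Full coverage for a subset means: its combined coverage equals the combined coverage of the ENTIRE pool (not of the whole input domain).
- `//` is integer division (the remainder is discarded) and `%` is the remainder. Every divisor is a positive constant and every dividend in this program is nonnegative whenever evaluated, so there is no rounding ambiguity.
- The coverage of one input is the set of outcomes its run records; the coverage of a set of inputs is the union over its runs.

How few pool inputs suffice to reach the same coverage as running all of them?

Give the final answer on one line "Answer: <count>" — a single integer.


#1 (n=10, x=9) -> B1->T, B1->F, B3->E, B2->F, B4->F, B6->S, B5->F, B7->T, B8->F; covered: B1=T, B1=F, B2=F, B3=E, B4=F, B5=F, B6=S, B7=T, B8=F
#2 (n=9, x=2) -> B1->F, B3->S, B2->T, B6->E, B5->F, B7->F, B8->T; covered: B1=F, B2=T, B3=S, B5=F, B6=E, B7=F, B8=T
#3 (n=9, x=0) -> B1->T, B1->F, B3->S, B2->T, B6->E, B5->F, B7->F, B8->F; covered: B1=T, B1=F, B2=T, B3=S, B5=F, B6=E, B7=F, B8=F
#4 (n=6, x=0) -> B1->T, B1->F, B3->S, B2->T, B6->S, B5->F, B7->T, B8->F; covered: B1=T, B1=F, B2=T, B3=S, B5=F, B6=S, B7=T, B8=F
#5 (n=8, x=5) -> B1->F, B3->S, B2->T, B6->E, B5->F, B7->T, B8->F; covered: B1=F, B2=T, B3=S, B5=F, B6=E, B7=T, B8=F
#6 (n=10, x=2) -> B1->F, B3->S, B2->T, B6->S, B5->F, B7->T, B8->T; covered: B1=F, B2=T, B3=S, B5=F, B6=S, B7=T, B8=T
#7 (n=6, x=10) -> B1->F, B3->S, B2->T, B6->S, B5->F, B7->T, B8->F; covered: B1=F, B2=T, B3=S, B5=F, B6=S, B7=T, B8=F
the full pool covers 14 outcomes: B1=T, B1=F, B2=T, B2=F, B3=S, B3=E, B4=F, B5=F, B6=S, B6=E, B7=T, B7=F, B8=T, B8=F
checked all size-1 subsets: none covers 14 outcomes (max 9/14)
at size 2, {1, 2} reaches all 14 outcomes; every lexicographically earlier size-2 subset fails
Answer: 2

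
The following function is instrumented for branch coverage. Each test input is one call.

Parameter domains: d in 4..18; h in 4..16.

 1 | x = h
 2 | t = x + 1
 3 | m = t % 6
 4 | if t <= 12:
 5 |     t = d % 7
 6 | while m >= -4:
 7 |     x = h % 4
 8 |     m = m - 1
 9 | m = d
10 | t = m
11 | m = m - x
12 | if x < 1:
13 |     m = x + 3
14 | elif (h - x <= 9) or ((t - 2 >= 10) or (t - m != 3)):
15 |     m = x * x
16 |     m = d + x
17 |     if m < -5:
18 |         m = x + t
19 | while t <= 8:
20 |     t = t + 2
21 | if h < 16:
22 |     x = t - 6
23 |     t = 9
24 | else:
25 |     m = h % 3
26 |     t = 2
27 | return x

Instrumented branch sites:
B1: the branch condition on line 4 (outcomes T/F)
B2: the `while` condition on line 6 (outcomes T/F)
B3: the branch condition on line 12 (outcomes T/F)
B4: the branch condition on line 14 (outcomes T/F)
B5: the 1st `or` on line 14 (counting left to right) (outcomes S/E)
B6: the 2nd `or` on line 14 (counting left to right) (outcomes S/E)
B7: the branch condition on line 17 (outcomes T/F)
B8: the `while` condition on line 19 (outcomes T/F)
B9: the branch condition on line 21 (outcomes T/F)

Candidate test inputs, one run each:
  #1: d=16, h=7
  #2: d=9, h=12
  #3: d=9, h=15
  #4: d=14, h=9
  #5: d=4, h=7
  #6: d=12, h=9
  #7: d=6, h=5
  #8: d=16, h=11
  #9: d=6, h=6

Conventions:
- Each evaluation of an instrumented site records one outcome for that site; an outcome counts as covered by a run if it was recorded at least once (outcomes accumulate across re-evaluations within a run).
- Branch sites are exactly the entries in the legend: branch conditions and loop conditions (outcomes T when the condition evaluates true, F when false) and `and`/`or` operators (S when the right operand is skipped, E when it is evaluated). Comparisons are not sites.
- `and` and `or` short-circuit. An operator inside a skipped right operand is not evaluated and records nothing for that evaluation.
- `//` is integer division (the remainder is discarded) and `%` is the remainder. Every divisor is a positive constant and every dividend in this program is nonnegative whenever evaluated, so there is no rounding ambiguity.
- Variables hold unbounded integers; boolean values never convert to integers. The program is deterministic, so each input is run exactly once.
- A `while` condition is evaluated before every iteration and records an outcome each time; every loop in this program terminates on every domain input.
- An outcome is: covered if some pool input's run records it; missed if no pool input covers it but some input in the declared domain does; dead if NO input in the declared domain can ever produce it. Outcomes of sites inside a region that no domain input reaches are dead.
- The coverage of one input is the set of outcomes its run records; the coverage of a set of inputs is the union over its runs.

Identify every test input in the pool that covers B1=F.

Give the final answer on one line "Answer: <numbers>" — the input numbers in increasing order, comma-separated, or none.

input #1 (d=16, h=7): misses B1=F
input #2 (d=9, h=12): covers B1=F
input #3 (d=9, h=15): covers B1=F
input #4 (d=14, h=9): misses B1=F
input #5 (d=4, h=7): misses B1=F
input #6 (d=12, h=9): misses B1=F
input #7 (d=6, h=5): misses B1=F
input #8 (d=16, h=11): misses B1=F
input #9 (d=6, h=6): misses B1=F

Answer: 2, 3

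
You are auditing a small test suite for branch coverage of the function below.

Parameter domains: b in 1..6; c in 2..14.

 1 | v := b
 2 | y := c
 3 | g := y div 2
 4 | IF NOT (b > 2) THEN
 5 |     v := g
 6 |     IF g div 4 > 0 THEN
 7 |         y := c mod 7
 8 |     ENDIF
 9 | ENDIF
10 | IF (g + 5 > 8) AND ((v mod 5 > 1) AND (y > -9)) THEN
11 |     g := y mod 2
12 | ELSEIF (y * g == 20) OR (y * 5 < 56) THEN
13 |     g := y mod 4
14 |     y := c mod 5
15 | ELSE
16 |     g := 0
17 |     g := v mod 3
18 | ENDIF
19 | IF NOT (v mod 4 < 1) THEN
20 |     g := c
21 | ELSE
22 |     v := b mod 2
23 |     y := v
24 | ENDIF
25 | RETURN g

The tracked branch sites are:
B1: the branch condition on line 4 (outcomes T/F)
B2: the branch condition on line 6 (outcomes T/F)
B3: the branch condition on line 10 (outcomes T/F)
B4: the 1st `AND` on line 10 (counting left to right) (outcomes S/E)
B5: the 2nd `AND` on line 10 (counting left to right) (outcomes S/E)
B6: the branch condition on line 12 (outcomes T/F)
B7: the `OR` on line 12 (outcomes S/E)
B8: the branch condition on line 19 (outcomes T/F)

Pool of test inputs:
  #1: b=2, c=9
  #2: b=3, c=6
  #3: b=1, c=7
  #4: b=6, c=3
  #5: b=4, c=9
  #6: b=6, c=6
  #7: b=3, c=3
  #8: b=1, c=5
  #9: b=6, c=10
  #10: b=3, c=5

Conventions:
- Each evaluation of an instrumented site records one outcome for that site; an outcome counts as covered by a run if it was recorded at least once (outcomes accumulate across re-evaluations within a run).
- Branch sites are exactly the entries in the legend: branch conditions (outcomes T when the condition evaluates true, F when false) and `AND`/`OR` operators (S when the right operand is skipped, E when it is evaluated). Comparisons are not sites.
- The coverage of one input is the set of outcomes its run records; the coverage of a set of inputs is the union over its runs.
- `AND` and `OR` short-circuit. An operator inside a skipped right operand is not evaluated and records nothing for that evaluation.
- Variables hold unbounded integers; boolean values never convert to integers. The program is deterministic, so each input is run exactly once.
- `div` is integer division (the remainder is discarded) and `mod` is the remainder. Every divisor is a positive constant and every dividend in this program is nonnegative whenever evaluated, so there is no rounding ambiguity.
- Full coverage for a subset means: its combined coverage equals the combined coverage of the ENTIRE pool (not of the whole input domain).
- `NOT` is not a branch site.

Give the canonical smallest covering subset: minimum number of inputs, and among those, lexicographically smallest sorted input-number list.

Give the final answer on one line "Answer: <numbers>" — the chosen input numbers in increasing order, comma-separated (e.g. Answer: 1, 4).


#1 (b=2, c=9) -> covered: B1=T, B2=T, B3=T, B4=E, B5=E, B8=F
#2 (b=3, c=6) -> covered: B1=F, B3=F, B4=S, B6=T, B7=E, B8=T
#3 (b=1, c=7) -> covered: B1=T, B2=F, B3=F, B4=S, B6=T, B7=E, B8=T
#4 (b=6, c=3) -> covered: B1=F, B3=F, B4=S, B6=T, B7=E, B8=T
#5 (b=4, c=9) -> covered: B1=F, B3=T, B4=E, B5=E, B8=F
#6 (b=6, c=6) -> covered: B1=F, B3=F, B4=S, B6=T, B7=E, B8=T
#7 (b=3, c=3) -> covered: B1=F, B3=F, B4=S, B6=T, B7=E, B8=T
#8 (b=1, c=5) -> covered: B1=T, B2=F, B3=F, B4=S, B6=T, B7=E, B8=T
#9 (b=6, c=10) -> covered: B1=F, B3=F, B4=E, B5=S, B6=T, B7=E, B8=T
#10 (b=3, c=5) -> covered: B1=F, B3=F, B4=S, B6=T, B7=E, B8=T
together the pool reaches 14 outcomes: B1=T, B1=F, B2=T, B2=F, B3=T, B3=F, B4=S, B4=E, B5=S, B5=E, B6=T, B7=E, B8=T, B8=F
no size-1 subset reaches all 14 outcomes (best union: 7/14)
no size-2 subset reaches all 14 outcomes (best union: 12/14)
the canonical winner is {1, 3, 9}: size 3, full 14-outcome coverage, earliest index list among size-3 covers
Answer: 1, 3, 9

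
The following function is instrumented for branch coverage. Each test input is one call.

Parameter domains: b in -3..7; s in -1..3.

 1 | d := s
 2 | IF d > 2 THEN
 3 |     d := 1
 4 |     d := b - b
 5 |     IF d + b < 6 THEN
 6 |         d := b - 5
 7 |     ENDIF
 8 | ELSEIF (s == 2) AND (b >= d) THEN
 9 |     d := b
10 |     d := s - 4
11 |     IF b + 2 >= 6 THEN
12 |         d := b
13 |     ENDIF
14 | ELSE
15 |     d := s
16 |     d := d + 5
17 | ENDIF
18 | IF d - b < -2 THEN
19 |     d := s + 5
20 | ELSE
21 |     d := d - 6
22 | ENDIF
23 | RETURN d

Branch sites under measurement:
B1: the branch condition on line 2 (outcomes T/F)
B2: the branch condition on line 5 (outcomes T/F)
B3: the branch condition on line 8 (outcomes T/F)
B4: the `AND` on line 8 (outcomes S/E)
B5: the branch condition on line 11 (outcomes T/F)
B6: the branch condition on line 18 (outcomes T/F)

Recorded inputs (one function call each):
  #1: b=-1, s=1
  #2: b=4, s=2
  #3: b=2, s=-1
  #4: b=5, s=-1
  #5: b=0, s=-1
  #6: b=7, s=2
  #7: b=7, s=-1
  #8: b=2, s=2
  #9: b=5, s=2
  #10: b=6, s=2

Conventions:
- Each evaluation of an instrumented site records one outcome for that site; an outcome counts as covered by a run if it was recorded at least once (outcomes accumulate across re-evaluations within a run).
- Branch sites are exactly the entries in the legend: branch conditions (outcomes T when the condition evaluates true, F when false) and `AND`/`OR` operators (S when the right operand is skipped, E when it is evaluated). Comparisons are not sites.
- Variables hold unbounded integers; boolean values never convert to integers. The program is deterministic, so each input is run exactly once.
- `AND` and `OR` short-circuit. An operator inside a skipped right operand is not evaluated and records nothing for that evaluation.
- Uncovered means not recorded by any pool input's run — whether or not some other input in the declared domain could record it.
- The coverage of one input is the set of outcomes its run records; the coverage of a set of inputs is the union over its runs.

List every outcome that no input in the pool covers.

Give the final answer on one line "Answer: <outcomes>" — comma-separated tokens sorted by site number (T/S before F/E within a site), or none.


input #1, b=-1, s=1: events B1->F, B4->S, B3->F, B6->F; outcomes B1=F, B3=F, B4=S, B6=F
input #2, b=4, s=2: events B1->F, B4->E, B3->T, B5->T, B6->F; outcomes B1=F, B3=T, B4=E, B5=T, B6=F
input #3, b=2, s=-1: events B1->F, B4->S, B3->F, B6->F; outcomes B1=F, B3=F, B4=S, B6=F
input #4, b=5, s=-1: events B1->F, B4->S, B3->F, B6->F; outcomes B1=F, B3=F, B4=S, B6=F
input #5, b=0, s=-1: events B1->F, B4->S, B3->F, B6->F; outcomes B1=F, B3=F, B4=S, B6=F
input #6, b=7, s=2: events B1->F, B4->E, B3->T, B5->T, B6->F; outcomes B1=F, B3=T, B4=E, B5=T, B6=F
input #7, b=7, s=-1: events B1->F, B4->S, B3->F, B6->T; outcomes B1=F, B3=F, B4=S, B6=T
input #8, b=2, s=2: events B1->F, B4->E, B3->T, B5->F, B6->T; outcomes B1=F, B3=T, B4=E, B5=F, B6=T
input #9, b=5, s=2: events B1->F, B4->E, B3->T, B5->T, B6->F; outcomes B1=F, B3=T, B4=E, B5=T, B6=F
input #10, b=6, s=2: events B1->F, B4->E, B3->T, B5->T, B6->F; outcomes B1=F, B3=T, B4=E, B5=T, B6=F
union over the pool: B1=F, B3=T, B3=F, B4=S, B4=E, B5=T, B5=F, B6=T, B6=F
uncovered (3 of 12): B1=T, B2=T, B2=F
Answer: B1=T, B2=T, B2=F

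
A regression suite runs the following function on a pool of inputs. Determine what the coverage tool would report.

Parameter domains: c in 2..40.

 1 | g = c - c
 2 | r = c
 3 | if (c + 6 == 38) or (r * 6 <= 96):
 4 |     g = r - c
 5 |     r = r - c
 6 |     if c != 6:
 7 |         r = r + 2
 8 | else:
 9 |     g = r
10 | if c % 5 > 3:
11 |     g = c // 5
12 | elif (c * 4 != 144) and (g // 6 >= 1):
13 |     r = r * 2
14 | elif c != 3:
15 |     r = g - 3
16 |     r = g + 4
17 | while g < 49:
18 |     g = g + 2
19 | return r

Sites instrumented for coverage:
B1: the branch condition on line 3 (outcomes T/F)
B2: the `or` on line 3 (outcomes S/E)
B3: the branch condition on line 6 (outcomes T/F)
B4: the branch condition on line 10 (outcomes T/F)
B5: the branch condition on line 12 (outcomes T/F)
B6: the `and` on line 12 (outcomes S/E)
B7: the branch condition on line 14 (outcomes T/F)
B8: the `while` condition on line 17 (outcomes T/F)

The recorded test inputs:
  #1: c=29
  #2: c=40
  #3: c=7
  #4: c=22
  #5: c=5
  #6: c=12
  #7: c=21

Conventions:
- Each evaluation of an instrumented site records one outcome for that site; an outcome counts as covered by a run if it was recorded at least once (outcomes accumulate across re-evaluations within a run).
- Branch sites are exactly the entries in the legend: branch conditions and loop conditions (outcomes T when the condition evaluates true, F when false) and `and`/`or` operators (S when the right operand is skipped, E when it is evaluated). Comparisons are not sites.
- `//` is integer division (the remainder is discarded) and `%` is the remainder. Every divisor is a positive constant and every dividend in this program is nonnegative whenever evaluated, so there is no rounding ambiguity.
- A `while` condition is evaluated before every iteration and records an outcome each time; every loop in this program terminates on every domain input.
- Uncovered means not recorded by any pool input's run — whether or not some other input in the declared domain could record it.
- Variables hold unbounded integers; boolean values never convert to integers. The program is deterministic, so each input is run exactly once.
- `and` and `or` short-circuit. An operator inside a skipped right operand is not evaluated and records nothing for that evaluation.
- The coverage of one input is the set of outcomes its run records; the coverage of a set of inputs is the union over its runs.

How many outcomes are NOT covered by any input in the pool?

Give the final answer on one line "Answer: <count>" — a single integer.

input #1, c=29: events B2->E, B1->F, B4->T, B8->T, B8->T, B8->T, B8->T, B8->T, B8->T, B8->T, B8->T, B8->T, B8->T, B8->T, ...; outcomes B1=F, B2=E, B4=T, B8=T, B8=F
input #2, c=40: events B2->E, B1->F, B4->F, B6->E, B5->T, B8->T, B8->T, B8->T, B8->T, B8->T, B8->F; outcomes B1=F, B2=E, B4=F, B5=T, B6=E, B8=T, B8=F
input #3, c=7: events B2->E, B1->T, B3->T, B4->F, B6->E, B5->F, B7->T, B8->T, B8->T, B8->T, B8->T, B8->T, B8->T, B8->T, ...; outcomes B1=T, B2=E, B3=T, B4=F, B5=F, B6=E, B7=T, B8=T, B8=F
input #4, c=22: events B2->E, B1->F, B4->F, B6->E, B5->T, B8->T, B8->T, B8->T, B8->T, B8->T, B8->T, B8->T, B8->T, B8->T, ...; outcomes B1=F, B2=E, B4=F, B5=T, B6=E, B8=T, B8=F
input #5, c=5: events B2->E, B1->T, B3->T, B4->F, B6->E, B5->F, B7->T, B8->T, B8->T, B8->T, B8->T, B8->T, B8->T, B8->T, ...; outcomes B1=T, B2=E, B3=T, B4=F, B5=F, B6=E, B7=T, B8=T, B8=F
input #6, c=12: events B2->E, B1->T, B3->T, B4->F, B6->E, B5->F, B7->T, B8->T, B8->T, B8->T, B8->T, B8->T, B8->T, B8->T, ...; outcomes B1=T, B2=E, B3=T, B4=F, B5=F, B6=E, B7=T, B8=T, B8=F
input #7, c=21: events B2->E, B1->F, B4->F, B6->E, B5->T, B8->T, B8->T, B8->T, B8->T, B8->T, B8->T, B8->T, B8->T, B8->T, ...; outcomes B1=F, B2=E, B4=F, B5=T, B6=E, B8=T, B8=F
union over the pool: B1=T, B1=F, B2=E, B3=T, B4=T, B4=F, B5=T, B5=F, B6=E, B7=T, B8=T, B8=F
uncovered (4 of 16): B2=S, B3=F, B6=S, B7=F

Answer: 4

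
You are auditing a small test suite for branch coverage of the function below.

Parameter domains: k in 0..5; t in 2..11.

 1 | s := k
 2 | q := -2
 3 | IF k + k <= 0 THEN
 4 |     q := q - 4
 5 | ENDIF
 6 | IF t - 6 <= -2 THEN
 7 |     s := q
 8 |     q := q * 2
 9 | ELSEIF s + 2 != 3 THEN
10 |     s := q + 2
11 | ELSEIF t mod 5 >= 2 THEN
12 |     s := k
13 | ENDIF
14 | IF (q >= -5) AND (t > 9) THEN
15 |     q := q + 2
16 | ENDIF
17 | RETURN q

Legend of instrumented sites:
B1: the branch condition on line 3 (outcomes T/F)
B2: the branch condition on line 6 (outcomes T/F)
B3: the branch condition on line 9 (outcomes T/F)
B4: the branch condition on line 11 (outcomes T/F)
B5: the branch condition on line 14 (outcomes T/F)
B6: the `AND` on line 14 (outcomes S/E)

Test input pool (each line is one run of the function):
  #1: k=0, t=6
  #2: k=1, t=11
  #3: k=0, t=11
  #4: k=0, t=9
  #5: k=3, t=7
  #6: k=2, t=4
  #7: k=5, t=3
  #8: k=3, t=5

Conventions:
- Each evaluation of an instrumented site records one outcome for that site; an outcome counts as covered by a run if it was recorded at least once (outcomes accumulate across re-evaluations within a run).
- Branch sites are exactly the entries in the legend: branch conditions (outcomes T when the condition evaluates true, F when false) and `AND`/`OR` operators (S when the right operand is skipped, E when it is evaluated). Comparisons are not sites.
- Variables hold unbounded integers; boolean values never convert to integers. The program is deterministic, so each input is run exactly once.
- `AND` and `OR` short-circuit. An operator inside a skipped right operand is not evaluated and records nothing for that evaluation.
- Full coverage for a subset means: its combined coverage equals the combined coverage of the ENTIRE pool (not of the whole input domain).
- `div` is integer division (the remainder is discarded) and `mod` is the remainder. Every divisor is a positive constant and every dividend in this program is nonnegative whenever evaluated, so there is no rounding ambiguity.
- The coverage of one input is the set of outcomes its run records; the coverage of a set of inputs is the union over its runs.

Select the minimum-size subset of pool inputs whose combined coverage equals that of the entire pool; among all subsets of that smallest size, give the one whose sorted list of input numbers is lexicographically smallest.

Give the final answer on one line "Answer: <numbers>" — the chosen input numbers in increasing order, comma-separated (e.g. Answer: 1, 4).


#1 (k=0, t=6) -> B1->T, B2->F, B3->T, B6->S, B5->F; covered: B1=T, B2=F, B3=T, B5=F, B6=S
#2 (k=1, t=11) -> B1->F, B2->F, B3->F, B4->F, B6->E, B5->T; covered: B1=F, B2=F, B3=F, B4=F, B5=T, B6=E
#3 (k=0, t=11) -> B1->T, B2->F, B3->T, B6->S, B5->F; covered: B1=T, B2=F, B3=T, B5=F, B6=S
#4 (k=0, t=9) -> B1->T, B2->F, B3->T, B6->S, B5->F; covered: B1=T, B2=F, B3=T, B5=F, B6=S
#5 (k=3, t=7) -> B1->F, B2->F, B3->T, B6->E, B5->F; covered: B1=F, B2=F, B3=T, B5=F, B6=E
#6 (k=2, t=4) -> B1->F, B2->T, B6->E, B5->F; covered: B1=F, B2=T, B5=F, B6=E
#7 (k=5, t=3) -> B1->F, B2->T, B6->E, B5->F; covered: B1=F, B2=T, B5=F, B6=E
#8 (k=3, t=5) -> B1->F, B2->F, B3->T, B6->E, B5->F; covered: B1=F, B2=F, B3=T, B5=F, B6=E
pool-wide coverage (11 outcomes): B1=T, B1=F, B2=T, B2=F, B3=T, B3=F, B4=F, B5=T, B5=F, B6=S, B6=E
every size-1 subset falls short of the 11 outcomes (best: 6/11)
every size-2 subset falls short of the 11 outcomes (best: 10/11)
at size 3, {1, 2, 6} reaches all 11 outcomes; every lexicographically earlier size-3 subset fails
Answer: 1, 2, 6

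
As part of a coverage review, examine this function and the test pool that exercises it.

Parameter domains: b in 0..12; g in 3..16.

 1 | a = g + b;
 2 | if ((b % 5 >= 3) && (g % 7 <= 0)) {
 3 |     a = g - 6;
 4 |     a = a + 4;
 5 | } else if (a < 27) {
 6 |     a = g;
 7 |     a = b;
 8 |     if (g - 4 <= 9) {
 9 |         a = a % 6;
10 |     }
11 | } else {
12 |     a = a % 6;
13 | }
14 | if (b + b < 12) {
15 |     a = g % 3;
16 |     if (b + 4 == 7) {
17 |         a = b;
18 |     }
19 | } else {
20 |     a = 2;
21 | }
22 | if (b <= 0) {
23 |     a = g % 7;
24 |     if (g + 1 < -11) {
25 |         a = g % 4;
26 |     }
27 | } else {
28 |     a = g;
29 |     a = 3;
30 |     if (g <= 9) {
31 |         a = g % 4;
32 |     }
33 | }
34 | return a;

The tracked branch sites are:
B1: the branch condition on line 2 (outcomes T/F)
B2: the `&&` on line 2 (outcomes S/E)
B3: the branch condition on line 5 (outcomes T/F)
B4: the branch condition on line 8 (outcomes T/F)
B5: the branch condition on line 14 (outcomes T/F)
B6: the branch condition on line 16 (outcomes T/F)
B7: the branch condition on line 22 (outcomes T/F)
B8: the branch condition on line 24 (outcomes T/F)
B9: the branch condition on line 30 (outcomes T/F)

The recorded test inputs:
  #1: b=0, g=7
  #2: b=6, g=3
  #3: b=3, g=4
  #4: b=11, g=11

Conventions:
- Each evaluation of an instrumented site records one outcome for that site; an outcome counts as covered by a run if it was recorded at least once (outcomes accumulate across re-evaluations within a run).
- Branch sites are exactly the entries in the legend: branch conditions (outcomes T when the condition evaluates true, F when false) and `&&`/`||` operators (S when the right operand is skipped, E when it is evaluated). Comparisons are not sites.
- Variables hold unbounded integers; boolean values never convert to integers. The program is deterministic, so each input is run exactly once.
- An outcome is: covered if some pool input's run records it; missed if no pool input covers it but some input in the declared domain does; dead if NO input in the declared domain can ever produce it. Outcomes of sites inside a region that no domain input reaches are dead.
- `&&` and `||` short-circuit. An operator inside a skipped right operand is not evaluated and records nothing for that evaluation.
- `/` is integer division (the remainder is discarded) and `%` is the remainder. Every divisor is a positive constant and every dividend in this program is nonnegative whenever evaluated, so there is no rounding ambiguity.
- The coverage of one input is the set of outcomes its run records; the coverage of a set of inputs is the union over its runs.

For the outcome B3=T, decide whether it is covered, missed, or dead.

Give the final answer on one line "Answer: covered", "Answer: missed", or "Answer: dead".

B3=T is recorded by pool input(s) 1, 2, 3, 4 -> covered

Answer: covered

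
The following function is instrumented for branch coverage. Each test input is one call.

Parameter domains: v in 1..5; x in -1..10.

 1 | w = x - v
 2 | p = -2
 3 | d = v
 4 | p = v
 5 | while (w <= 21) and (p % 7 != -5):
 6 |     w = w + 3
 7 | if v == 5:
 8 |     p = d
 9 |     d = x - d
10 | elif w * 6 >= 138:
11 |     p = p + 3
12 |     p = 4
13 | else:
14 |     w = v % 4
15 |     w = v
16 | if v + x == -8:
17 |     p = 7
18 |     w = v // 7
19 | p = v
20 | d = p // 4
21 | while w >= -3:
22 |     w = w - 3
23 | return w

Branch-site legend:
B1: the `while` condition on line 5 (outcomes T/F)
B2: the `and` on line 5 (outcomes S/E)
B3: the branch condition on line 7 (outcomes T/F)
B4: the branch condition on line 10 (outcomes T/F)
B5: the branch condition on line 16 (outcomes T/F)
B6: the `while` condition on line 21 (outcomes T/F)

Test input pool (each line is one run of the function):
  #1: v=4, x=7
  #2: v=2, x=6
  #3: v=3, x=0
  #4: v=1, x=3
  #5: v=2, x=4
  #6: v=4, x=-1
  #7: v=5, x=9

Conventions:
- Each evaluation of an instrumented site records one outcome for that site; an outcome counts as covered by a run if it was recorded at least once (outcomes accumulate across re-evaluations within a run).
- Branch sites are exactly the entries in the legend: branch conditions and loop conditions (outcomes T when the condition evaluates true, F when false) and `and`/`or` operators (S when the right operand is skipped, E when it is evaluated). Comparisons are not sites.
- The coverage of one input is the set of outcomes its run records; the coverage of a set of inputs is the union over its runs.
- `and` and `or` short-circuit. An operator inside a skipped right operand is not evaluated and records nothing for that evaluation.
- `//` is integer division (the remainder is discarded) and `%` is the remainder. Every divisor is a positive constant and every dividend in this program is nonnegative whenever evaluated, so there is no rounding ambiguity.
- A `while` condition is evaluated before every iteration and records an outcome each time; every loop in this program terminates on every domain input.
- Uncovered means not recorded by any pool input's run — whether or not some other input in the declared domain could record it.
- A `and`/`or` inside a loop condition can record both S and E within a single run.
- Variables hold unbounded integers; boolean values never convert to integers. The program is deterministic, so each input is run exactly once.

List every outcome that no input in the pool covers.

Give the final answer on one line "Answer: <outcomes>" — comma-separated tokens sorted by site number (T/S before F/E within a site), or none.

input #1 (v=4, x=7): covers B1=T, B1=F, B2=S, B2=E, B3=F, B4=T, B5=F, B6=T, B6=F
input #2 (v=2, x=6): covers B1=T, B1=F, B2=S, B2=E, B3=F, B4=F, B5=F, B6=T, B6=F
input #3 (v=3, x=0): covers B1=T, B1=F, B2=S, B2=E, B3=F, B4=T, B5=F, B6=T, B6=F
input #4 (v=1, x=3): covers B1=T, B1=F, B2=S, B2=E, B3=F, B4=T, B5=F, B6=T, B6=F
input #5 (v=2, x=4): covers B1=T, B1=F, B2=S, B2=E, B3=F, B4=T, B5=F, B6=T, B6=F
input #6 (v=4, x=-1): covers B1=T, B1=F, B2=S, B2=E, B3=F, B4=F, B5=F, B6=T, B6=F
input #7 (v=5, x=9): covers B1=T, B1=F, B2=S, B2=E, B3=T, B5=F, B6=T, B6=F
union over the pool: B1=T, B1=F, B2=S, B2=E, B3=T, B3=F, B4=T, B4=F, B5=F, B6=T, B6=F
uncovered (1 of 12): B5=T

Answer: B5=T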